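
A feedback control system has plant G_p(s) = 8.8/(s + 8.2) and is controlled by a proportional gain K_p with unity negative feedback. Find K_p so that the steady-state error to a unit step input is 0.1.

K_p = 8.39

The loop is type 0, so e_ss(step) = 1/(1 + K_pos) with K_pos = K_p·G_p(0).
G_p(0) = 1.073. Require 1/(1 + K_p·1.073) = 0.1, so 1 + 1.073·K_p = 10.
K_p = (10 − 1)/1.073 = 8.39.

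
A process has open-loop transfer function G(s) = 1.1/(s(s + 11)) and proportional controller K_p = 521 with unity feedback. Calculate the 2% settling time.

T_s ≈ 0.727 s

The closed-loop denominator s² + 11s + 573.1 gives ω_n = √573.1 = 23.94 and ζ = 11/(2ω_n) = 0.2297.
2% settling time T_s ≈ 4/(ζω_n) = 4/5.5 = 0.727 s.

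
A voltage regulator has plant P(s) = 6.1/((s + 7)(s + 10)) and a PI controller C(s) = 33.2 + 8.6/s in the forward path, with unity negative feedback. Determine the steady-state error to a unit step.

The open loop C(s)P(s) has a pole at the origin (type 1), so the static position error constant is infinite and e_ss = 1/(1+∞) = 0.

0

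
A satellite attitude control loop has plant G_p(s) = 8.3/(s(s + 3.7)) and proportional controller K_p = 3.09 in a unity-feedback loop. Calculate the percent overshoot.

29.1%

From 1 + K_pG_p(s) = 0: s² + 3.7s + 25.65 = 0 ⇒ ω_n = 5.064, ζ = 0.3653.
%OS = 100·exp(−πζ/√(1−ζ²)) = 100·exp(−π·0.3653/√0.8666) = 29.1%.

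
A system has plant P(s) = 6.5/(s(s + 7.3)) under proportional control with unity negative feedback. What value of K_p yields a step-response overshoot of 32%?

K_p = 17.6

From %OS = 100·exp(−πζ/√(1−ζ²)) = 32%, ζ = −ln(0.32)/√(π²+ln²(0.32)) = 0.341.
Characteristic equation s² + 7.3s + 6.5K_p = 0 gives ζ = 7.3/(2√(6.5K_p)).
Setting ζ = 0.341: √(6.5K_p) = 7.3/(2·0.341) = 10.71, so K_p = 114.6/6.5 = 17.6.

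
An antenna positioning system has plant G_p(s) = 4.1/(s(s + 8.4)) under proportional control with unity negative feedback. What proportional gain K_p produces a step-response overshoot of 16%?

From %OS = 100·exp(−πζ/√(1−ζ²)) = 16%, ζ = −ln(0.16)/√(π²+ln²(0.16)) = 0.5039.
Characteristic equation s² + 8.4s + 4.1K_p = 0 gives ζ = 8.4/(2√(4.1K_p)).
Setting ζ = 0.5039: √(4.1K_p) = 8.4/(2·0.5039) = 8.336, so K_p = 69.48/4.1 = 16.9.

K_p = 16.9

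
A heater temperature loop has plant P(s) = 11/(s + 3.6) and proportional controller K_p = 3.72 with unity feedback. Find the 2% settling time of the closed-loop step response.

Closed-loop transfer function: T(s) = K_p·P(s)/(1 + K_p·P(s)) = 40.92/(s + 3.6 + 40.92) = 40.92/(s + 44.52).
Time constant τ = 1/44.52 = 0.02246 s, so the 2% settling time is about 4τ = 0.0898 s.

T_s ≈ 0.0898 s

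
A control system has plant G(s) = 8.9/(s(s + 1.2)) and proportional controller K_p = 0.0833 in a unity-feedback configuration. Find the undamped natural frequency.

With unity feedback the closed-loop characteristic equation is s² + 1.2s + 0.0833·8.9 = s² + 1.2s + 0.7414 = 0.
Matching s² + 2ζω_n s + ω_n²: ω_n = √0.7414 = 0.861 rad/s and 2ζω_n = 1.2, so ζ = 1.2/(2·0.861) = 0.697.

ω_n = 0.861 rad/s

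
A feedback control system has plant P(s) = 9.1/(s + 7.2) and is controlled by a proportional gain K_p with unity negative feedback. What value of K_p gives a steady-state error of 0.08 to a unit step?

Steady-state error for a unit step on this type-0 loop is 1/(1 + K_p·P(0)).
P(0) = 1.264. Require 1/(1 + K_p·1.264) = 0.08, so 1 + 1.264·K_p = 12.5.
K_p = (12.5 − 1)/1.264 = 9.1.

K_p = 9.1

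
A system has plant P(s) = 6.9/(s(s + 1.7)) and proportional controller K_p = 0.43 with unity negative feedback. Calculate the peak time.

T_p = 2.1 s

Closed-loop characteristic equation: s² + 1.7s + 2.967 = 0, so ω_n = 1.722 rad/s and ζ = 1.7/(2·1.722) = 0.4935.
Damped frequency ω_d = ω_n√(1−ζ²) = 1.498 rad/s, so peak time T_p = π/ω_d = 2.1 s.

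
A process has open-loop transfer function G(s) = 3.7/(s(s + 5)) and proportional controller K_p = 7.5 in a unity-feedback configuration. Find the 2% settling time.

Closed-loop characteristic equation: s² + 5s + 27.75 = 0, so ω_n = 5.268 rad/s and ζ = 5/(2·5.268) = 0.4746.
2% settling time T_s ≈ 4/(ζω_n) = 4/2.5 = 1.6 s.

T_s ≈ 1.6 s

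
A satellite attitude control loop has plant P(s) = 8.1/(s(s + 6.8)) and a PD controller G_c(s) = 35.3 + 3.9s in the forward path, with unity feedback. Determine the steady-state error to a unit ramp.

0.0238

The loop has one pole at the origin (type 1). Velocity error constant K_v = lim_{s→0} s·G_c(s)P(s) = 35.3·8.1/6.8 = 42.05.
Steady-state error to a unit ramp: e_ss = 1/K_v = 0.0238.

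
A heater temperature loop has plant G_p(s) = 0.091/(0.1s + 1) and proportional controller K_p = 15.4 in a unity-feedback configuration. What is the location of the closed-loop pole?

s = -24.01

Closed loop: T(s) = K_p·G_p/(1+K_p·G_p) = 1.401/(0.1s + 1 + 1.401), with pole at s = −(1 + 1.401)/0.1 = −24.01.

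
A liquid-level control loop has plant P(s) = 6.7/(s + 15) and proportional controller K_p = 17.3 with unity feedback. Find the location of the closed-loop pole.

s = -130.9

Closed-loop transfer function: T(s) = K_p·P(s)/(1 + K_p·P(s)) = 115.9/(s + 15 + 115.9) = 115.9/(s + 130.9).
The closed-loop pole is at s = −130.9.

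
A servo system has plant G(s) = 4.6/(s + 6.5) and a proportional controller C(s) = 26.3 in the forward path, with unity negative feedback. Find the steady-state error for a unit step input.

The loop is type 0. Static position error constant K_pos = C(0)·G(0) = 26.3·0.7077 = 18.61.
Steady-state error to a unit step: e_ss = 1/(1+K_pos) = 1/19.61 = 0.051.

0.051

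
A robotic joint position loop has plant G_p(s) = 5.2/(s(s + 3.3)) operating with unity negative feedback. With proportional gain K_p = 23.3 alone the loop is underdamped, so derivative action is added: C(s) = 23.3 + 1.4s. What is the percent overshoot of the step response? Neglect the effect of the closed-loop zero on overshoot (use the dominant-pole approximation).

Forward path: (23.3 + 1.4s)·5.2/(s(s+3.3)). The closed-loop characteristic equation is s² + (3.3 + 5.2·1.4)s + 5.2·23.3 = 0.
That is s² + 10.58s + 121.2 = 0, so ω_n = 11.01 rad/s and ζ = 10.58/(2·11.01) = 0.4806.
%OS = 100·exp(−πζ/√(1−ζ²)) = 17.9%.

17.9%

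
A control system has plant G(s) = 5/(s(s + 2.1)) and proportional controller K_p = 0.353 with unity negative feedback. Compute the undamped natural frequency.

With unity feedback the closed-loop characteristic equation is s² + 2.1s + 0.353·5 = s² + 2.1s + 1.765 = 0.
Matching s² + 2ζω_n s + ω_n²: ω_n = √1.765 = 1.329 rad/s and 2ζω_n = 2.1, so ζ = 2.1/(2·1.329) = 0.79.

ω_n = 1.33 rad/s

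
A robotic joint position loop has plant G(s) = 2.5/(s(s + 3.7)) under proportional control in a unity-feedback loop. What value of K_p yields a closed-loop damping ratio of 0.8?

Closed-loop characteristic equation: s² + 3.7s + K_p·2.5 = 0.
So ω_n = √(2.5K_p) and 2ζω_n = 3.7, giving ζ = 3.7/(2√(2.5K_p)).
Setting ζ = 0.8: √(2.5K_p) = 3.7/(2·0.8) = 2.312, so K_p = 5.348/2.5 = 2.14.

K_p = 2.14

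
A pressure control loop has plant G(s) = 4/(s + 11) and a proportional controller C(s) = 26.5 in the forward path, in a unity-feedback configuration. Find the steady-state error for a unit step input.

0.094

The loop is type 0. Static position error constant K_pos = C(0)·G(0) = 26.5·0.3636 = 9.636.
Steady-state error to a unit step: e_ss = 1/(1+K_pos) = 1/10.64 = 0.094.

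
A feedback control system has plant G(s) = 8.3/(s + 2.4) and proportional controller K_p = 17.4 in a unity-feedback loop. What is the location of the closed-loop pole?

s = -146.8

Closed-loop transfer function: T(s) = K_p·G(s)/(1 + K_p·G(s)) = 144.4/(s + 2.4 + 144.4) = 144.4/(s + 146.8).
The closed-loop pole is at s = −146.8.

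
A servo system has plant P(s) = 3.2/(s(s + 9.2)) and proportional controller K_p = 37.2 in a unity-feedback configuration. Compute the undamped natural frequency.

ω_n = 10.9 rad/s

The closed-loop denominator is s(s+9.2) + 37.2·3.2 = s² + 9.2s + 119.
So ω_n² = 119 ⇒ ω_n = 10.91 rad/s, and ζ = 9.2/(2ω_n) = 0.422.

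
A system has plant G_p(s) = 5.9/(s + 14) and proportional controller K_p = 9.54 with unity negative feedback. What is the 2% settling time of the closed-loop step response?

Closed-loop transfer function: T(s) = K_p·G_p(s)/(1 + K_p·G_p(s)) = 56.29/(s + 14 + 56.29) = 56.29/(s + 70.29).
Time constant τ = 1/70.29 = 0.01423 s, so the 2% settling time is about 4τ = 0.0569 s.

T_s ≈ 0.0569 s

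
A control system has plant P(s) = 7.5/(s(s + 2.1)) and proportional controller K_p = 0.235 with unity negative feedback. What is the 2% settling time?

From 1 + K_pP(s) = 0: s² + 2.1s + 1.762 = 0 ⇒ ω_n = 1.328, ζ = 0.7909.
2% settling time T_s ≈ 4/(ζω_n) = 4/1.05 = 3.81 s.

T_s ≈ 3.81 s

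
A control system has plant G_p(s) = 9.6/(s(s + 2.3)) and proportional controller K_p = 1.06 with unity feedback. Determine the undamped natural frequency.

ω_n = 3.19 rad/s

1 + K_p·G_p(s) = 0 gives s² + 2.3s + 10.18 = 0.
So ω_n² = 10.18 ⇒ ω_n = 3.19 rad/s, and ζ = 2.3/(2ω_n) = 0.361.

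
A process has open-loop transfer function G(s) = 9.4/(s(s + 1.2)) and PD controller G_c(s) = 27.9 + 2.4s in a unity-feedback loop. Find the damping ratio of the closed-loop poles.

ζ = 0.734

Forward path: (27.9 + 2.4s)·9.4/(s(s+1.2)). The closed-loop characteristic equation is s² + (1.2 + 9.4·2.4)s + 9.4·27.9 = 0.
That is s² + 23.76s + 262.3 = 0, so ω_n = 16.19 rad/s and ζ = 23.76/(2·16.19) = 0.7336.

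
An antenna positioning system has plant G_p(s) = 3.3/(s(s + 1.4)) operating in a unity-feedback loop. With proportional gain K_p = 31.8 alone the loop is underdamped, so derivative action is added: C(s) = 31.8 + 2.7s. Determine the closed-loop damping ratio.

Forward path: (31.8 + 2.7s)·3.3/(s(s+1.4)). The closed-loop characteristic equation is s² + (1.4 + 3.3·2.7)s + 3.3·31.8 = 0.
That is s² + 10.31s + 104.9 = 0, so ω_n = 10.24 rad/s and ζ = 10.31/(2·10.24) = 0.5032.

ζ = 0.503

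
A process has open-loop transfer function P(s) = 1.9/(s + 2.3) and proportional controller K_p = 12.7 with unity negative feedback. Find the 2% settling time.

Closed-loop transfer function: T(s) = K_p·P(s)/(1 + K_p·P(s)) = 24.13/(s + 2.3 + 24.13) = 24.13/(s + 26.43).
Time constant τ = 1/26.43 = 0.03784 s, so the 2% settling time is about 4τ = 0.151 s.

T_s ≈ 0.151 s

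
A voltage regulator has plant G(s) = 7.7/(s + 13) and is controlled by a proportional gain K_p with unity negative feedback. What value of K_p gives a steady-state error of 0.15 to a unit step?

The loop is type 0, so e_ss(step) = 1/(1 + K_pos) with K_pos = K_p·G(0).
G(0) = 0.5923. Require 1/(1 + K_p·0.5923) = 0.15, so 1 + 0.5923·K_p = 6.667.
K_p = (6.667 − 1)/0.5923 = 9.57.

K_p = 9.57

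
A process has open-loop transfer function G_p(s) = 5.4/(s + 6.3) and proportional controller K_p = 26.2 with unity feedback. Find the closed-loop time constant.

τ = 0.00677 s

Closed-loop transfer function: T(s) = K_p·G_p(s)/(1 + K_p·G_p(s)) = 141.5/(s + 6.3 + 141.5) = 141.5/(s + 147.8).
Time constant τ = 1/147.8 = 0.00677 s.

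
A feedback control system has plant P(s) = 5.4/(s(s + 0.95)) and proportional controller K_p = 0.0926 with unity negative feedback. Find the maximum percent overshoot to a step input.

5.79%

The closed-loop denominator s² + 0.95s + 0.5 gives ω_n = √0.5 = 0.7071 and ζ = 0.95/(2ω_n) = 0.6717.
%OS = 100·exp(−πζ/√(1−ζ²)) = 100·exp(−π·0.6717/√0.5488) = 5.79%.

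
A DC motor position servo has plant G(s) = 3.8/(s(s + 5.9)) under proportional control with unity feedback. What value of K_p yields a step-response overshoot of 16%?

K_p = 9.02

From %OS = 100·exp(−πζ/√(1−ζ²)) = 16%, ζ = −ln(0.16)/√(π²+ln²(0.16)) = 0.5039.
Characteristic equation s² + 5.9s + 3.8K_p = 0 gives ζ = 5.9/(2√(3.8K_p)).
Setting ζ = 0.5039: √(3.8K_p) = 5.9/(2·0.5039) = 5.855, so K_p = 34.28/3.8 = 9.02.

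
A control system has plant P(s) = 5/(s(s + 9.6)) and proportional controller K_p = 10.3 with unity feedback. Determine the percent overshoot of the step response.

5.92%

The closed-loop denominator s² + 9.6s + 51.5 gives ω_n = √51.5 = 7.176 and ζ = 9.6/(2ω_n) = 0.6689.
%OS = 100·exp(−πζ/√(1−ζ²)) = 100·exp(−π·0.6689/√0.5526) = 5.92%.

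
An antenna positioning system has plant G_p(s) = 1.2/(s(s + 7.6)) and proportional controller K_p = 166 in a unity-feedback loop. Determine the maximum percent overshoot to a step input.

The closed-loop denominator s² + 7.6s + 199.2 gives ω_n = √199.2 = 14.11 and ζ = 7.6/(2ω_n) = 0.2692.
%OS = 100·exp(−πζ/√(1−ζ²)) = 100·exp(−π·0.2692/√0.9275) = 41.5%.

41.5%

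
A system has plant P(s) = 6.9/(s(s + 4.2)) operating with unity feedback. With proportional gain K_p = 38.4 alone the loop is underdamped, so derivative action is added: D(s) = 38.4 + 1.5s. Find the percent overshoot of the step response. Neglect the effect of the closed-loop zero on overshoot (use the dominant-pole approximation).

Forward path: (38.4 + 1.5s)·6.9/(s(s+4.2)). The closed-loop characteristic equation is s² + (4.2 + 6.9·1.5)s + 6.9·38.4 = 0.
That is s² + 14.55s + 265 = 0, so ω_n = 16.28 rad/s and ζ = 14.55/(2·16.28) = 0.4469.
%OS = 100·exp(−πζ/√(1−ζ²)) = 20.8%.

20.8%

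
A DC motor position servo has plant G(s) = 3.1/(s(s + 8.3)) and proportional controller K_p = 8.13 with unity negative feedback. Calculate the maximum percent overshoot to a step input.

0.99%

The closed-loop denominator s² + 8.3s + 25.2 gives ω_n = √25.2 = 5.02 and ζ = 8.3/(2ω_n) = 0.8267.
%OS = 100·exp(−πζ/√(1−ζ²)) = 100·exp(−π·0.8267/√0.3166) = 0.99%.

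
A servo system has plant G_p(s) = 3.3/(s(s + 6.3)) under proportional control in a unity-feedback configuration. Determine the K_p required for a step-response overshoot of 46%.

K_p = 52.2

From %OS = 100·exp(−πζ/√(1−ζ²)) = 46%, ζ = −ln(0.46)/√(π²+ln²(0.46)) = 0.24.
Characteristic equation s² + 6.3s + 3.3K_p = 0 gives ζ = 6.3/(2√(3.3K_p)).
Setting ζ = 0.24: √(3.3K_p) = 6.3/(2·0.24) = 13.13, so K_p = 172.3/3.3 = 52.2.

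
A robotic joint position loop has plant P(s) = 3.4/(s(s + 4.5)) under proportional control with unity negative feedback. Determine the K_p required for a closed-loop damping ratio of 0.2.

Closed-loop characteristic equation: s² + 4.5s + K_p·3.4 = 0.
So ω_n = √(3.4K_p) and 2ζω_n = 4.5, giving ζ = 4.5/(2√(3.4K_p)).
Setting ζ = 0.2: √(3.4K_p) = 4.5/(2·0.2) = 11.25, so K_p = 126.6/3.4 = 37.2.

K_p = 37.2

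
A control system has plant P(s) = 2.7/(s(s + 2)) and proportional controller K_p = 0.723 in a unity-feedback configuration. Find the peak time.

T_p = 3.22 s

Closed-loop characteristic equation: s² + 2s + 1.952 = 0, so ω_n = 1.397 rad/s and ζ = 2/(2·1.397) = 0.7157.
Damped frequency ω_d = ω_n√(1−ζ²) = 0.9758 rad/s, so peak time T_p = π/ω_d = 3.22 s.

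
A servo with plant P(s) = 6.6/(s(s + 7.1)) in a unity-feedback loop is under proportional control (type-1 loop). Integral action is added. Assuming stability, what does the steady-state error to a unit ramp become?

The integrator raises the loop to type 2, so K_v → ∞ and e_ss to a ramp is zero.

0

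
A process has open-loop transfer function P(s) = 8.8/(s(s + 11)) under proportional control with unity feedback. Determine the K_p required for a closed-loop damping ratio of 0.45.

K_p = 17

Closed-loop characteristic equation: s² + 11s + K_p·8.8 = 0.
So ω_n = √(8.8K_p) and 2ζω_n = 11, giving ζ = 11/(2√(8.8K_p)).
Setting ζ = 0.45: √(8.8K_p) = 11/(2·0.45) = 12.22, so K_p = 149.4/8.8 = 17.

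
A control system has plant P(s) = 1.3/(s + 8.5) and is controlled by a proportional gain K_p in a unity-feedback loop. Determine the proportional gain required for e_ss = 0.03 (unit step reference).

K_p = 211

For a type-0 loop with proportional control, e_ss = 1/(1 + K_p·P(0)).
P(0) = 0.1529. Require 1/(1 + K_p·0.1529) = 0.03, so 1 + 0.1529·K_p = 33.33.
K_p = (33.33 − 1)/0.1529 = 211.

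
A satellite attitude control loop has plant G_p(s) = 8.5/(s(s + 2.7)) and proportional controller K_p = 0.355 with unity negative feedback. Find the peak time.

T_p = 2.87 s

From 1 + K_pG_p(s) = 0: s² + 2.7s + 3.018 = 0 ⇒ ω_n = 1.737, ζ = 0.7772.
Damped frequency ω_d = ω_n√(1−ζ²) = 1.093 rad/s, so peak time T_p = π/ω_d = 2.87 s.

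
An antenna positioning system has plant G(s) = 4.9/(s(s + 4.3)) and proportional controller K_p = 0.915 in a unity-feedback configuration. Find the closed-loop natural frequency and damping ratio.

The closed-loop denominator is s(s+4.3) + 0.915·4.9 = s² + 4.3s + 4.484.
So ω_n² = 4.484 ⇒ ω_n = 2.117 rad/s, and ζ = 4.3/(2ω_n) = 1.02.

ω_n = 2.12 rad/s, ζ = 1.02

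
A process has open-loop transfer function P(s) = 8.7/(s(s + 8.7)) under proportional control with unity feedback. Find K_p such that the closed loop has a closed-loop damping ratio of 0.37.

Closed-loop characteristic equation: s² + 8.7s + K_p·8.7 = 0.
So ω_n = √(8.7K_p) and 2ζω_n = 8.7, giving ζ = 8.7/(2√(8.7K_p)).
Setting ζ = 0.37: √(8.7K_p) = 8.7/(2·0.37) = 11.76, so K_p = 138.2/8.7 = 15.9.

K_p = 15.9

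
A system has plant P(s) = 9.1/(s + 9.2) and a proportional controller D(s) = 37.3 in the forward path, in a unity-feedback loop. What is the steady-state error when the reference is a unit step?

The loop is type 0. Static position error constant K_pos = D(0)·P(0) = 37.3·0.9891 = 36.89.
Steady-state error to a unit step: e_ss = 1/(1+K_pos) = 1/37.89 = 0.0264.

0.0264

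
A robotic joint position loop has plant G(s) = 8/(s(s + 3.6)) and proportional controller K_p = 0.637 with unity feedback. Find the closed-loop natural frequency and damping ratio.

With unity feedback the closed-loop characteristic equation is s² + 3.6s + 0.637·8 = s² + 3.6s + 5.096 = 0.
Matching s² + 2ζω_n s + ω_n²: ω_n = √5.096 = 2.257 rad/s and 2ζω_n = 3.6, so ζ = 3.6/(2·2.257) = 0.797.

ω_n = 2.26 rad/s, ζ = 0.797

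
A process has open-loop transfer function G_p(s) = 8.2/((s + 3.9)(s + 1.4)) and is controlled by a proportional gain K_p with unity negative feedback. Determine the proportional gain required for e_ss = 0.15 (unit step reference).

Steady-state error for a unit step on this type-0 loop is 1/(1 + K_p·G_p(0)).
G_p(0) = 1.502. Require 1/(1 + K_p·1.502) = 0.15, so 1 + 1.502·K_p = 6.667.
K_p = (6.667 − 1)/1.502 = 3.77.

K_p = 3.77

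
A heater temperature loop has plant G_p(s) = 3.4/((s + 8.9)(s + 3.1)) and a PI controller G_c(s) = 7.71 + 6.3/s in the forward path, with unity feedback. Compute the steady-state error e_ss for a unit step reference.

0

The open loop G_c(s)G_p(s) has a pole at the origin (type 1), so the static position error constant is infinite and e_ss = 1/(1+∞) = 0.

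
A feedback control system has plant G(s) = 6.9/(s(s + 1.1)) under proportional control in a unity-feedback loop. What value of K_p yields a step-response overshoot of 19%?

K_p = 0.201

From %OS = 100·exp(−πζ/√(1−ζ²)) = 19%, ζ = −ln(0.19)/√(π²+ln²(0.19)) = 0.4673.
Characteristic equation s² + 1.1s + 6.9K_p = 0 gives ζ = 1.1/(2√(6.9K_p)).
Setting ζ = 0.4673: √(6.9K_p) = 1.1/(2·0.4673) = 1.177, so K_p = 1.385/6.9 = 0.201.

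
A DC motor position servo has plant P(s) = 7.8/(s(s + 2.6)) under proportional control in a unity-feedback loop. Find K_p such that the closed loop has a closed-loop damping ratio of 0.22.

Closed-loop characteristic equation: s² + 2.6s + K_p·7.8 = 0.
So ω_n = √(7.8K_p) and 2ζω_n = 2.6, giving ζ = 2.6/(2√(7.8K_p)).
Setting ζ = 0.22: √(7.8K_p) = 2.6/(2·0.22) = 5.909, so K_p = 34.92/7.8 = 4.48.

K_p = 4.48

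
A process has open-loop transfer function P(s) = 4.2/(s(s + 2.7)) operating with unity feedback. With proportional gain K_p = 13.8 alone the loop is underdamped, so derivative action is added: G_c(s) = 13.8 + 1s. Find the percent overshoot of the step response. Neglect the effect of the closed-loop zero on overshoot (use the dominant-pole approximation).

20.2%

Forward path: (13.8 + 1s)·4.2/(s(s+2.7)). The closed-loop characteristic equation is s² + (2.7 + 4.2·1)s + 4.2·13.8 = 0.
That is s² + 6.9s + 57.96 = 0, so ω_n = 7.613 rad/s and ζ = 6.9/(2·7.613) = 0.4532.
%OS = 100·exp(−πζ/√(1−ζ²)) = 20.2%.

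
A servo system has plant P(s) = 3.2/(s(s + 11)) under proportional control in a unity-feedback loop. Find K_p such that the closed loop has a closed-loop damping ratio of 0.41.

Closed-loop characteristic equation: s² + 11s + K_p·3.2 = 0.
So ω_n = √(3.2K_p) and 2ζω_n = 11, giving ζ = 11/(2√(3.2K_p)).
Setting ζ = 0.41: √(3.2K_p) = 11/(2·0.41) = 13.41, so K_p = 180/3.2 = 56.2.

K_p = 56.2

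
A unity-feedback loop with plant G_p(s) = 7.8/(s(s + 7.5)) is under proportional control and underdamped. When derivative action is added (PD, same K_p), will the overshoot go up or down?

decrease

With PD the characteristic equation becomes s² + (a + K·K_d)s + K·K_p = 0; the damping term grows, ζ rises, overshoot falls.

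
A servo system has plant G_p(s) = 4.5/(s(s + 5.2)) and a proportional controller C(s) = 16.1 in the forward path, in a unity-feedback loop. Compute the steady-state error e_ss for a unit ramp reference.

0.0718

The loop has one pole at the origin (type 1). Velocity error constant K_v = lim_{s→0} s·C(s)G_p(s) = 16.1·4.5/5.2 = 13.93.
Steady-state error to a unit ramp: e_ss = 1/K_v = 0.0718.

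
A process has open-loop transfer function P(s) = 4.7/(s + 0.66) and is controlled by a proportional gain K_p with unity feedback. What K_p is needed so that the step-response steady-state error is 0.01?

K_p = 13.9

The loop is type 0, so e_ss(step) = 1/(1 + K_pos) with K_pos = K_p·P(0).
P(0) = 7.121. Require 1/(1 + K_p·7.121) = 0.01, so 1 + 7.121·K_p = 100.
K_p = (100 − 1)/7.121 = 13.9.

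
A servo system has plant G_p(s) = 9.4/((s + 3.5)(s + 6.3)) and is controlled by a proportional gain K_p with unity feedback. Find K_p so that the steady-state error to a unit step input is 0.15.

K_p = 13.3

The loop is type 0, so e_ss(step) = 1/(1 + K_pos) with K_pos = K_p·G_p(0).
G_p(0) = 0.4263. Require 1/(1 + K_p·0.4263) = 0.15, so 1 + 0.4263·K_p = 6.667.
K_p = (6.667 − 1)/0.4263 = 13.3.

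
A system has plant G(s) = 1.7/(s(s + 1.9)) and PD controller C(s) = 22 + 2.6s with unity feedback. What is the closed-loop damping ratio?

Forward path: (22 + 2.6s)·1.7/(s(s+1.9)). The closed-loop characteristic equation is s² + (1.9 + 1.7·2.6)s + 1.7·22 = 0.
That is s² + 6.32s + 37.4 = 0, so ω_n = 6.116 rad/s and ζ = 6.32/(2·6.116) = 0.5167.

ζ = 0.517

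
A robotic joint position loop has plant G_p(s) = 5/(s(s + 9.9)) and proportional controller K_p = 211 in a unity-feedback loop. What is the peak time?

T_p = 0.0979 s

The closed-loop denominator s² + 9.9s + 1055 gives ω_n = √1055 = 32.48 and ζ = 9.9/(2ω_n) = 0.1524.
Damped frequency ω_d = ω_n√(1−ζ²) = 32.1 rad/s, so peak time T_p = π/ω_d = 0.0979 s.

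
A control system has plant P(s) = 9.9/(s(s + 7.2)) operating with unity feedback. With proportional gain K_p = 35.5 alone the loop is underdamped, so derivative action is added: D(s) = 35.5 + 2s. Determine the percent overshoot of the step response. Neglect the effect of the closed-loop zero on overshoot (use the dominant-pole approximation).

Forward path: (35.5 + 2s)·9.9/(s(s+7.2)). The closed-loop characteristic equation is s² + (7.2 + 9.9·2)s + 9.9·35.5 = 0.
That is s² + 27s + 351.4 = 0, so ω_n = 18.75 rad/s and ζ = 27/(2·18.75) = 0.7201.
%OS = 100·exp(−πζ/√(1−ζ²)) = 3.84%.

3.84%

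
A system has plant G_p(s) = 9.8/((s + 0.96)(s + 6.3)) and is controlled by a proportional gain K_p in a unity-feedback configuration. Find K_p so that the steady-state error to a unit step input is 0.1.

K_p = 5.55

For a type-0 loop with proportional control, e_ss = 1/(1 + K_p·G_p(0)).
G_p(0) = 1.62. Require 1/(1 + K_p·1.62) = 0.1, so 1 + 1.62·K_p = 10.
K_p = (10 − 1)/1.62 = 5.55.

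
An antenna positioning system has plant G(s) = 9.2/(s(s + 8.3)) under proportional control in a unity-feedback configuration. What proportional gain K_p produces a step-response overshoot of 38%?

K_p = 21.6

From %OS = 100·exp(−πζ/√(1−ζ²)) = 38%, ζ = −ln(0.38)/√(π²+ln²(0.38)) = 0.2943.
Characteristic equation s² + 8.3s + 9.2K_p = 0 gives ζ = 8.3/(2√(9.2K_p)).
Setting ζ = 0.2943: √(9.2K_p) = 8.3/(2·0.2943) = 14.1, so K_p = 198.8/9.2 = 21.6.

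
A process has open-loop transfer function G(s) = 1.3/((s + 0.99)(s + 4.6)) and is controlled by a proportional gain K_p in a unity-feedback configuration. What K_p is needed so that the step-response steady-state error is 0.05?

K_p = 66.6

For a type-0 loop with proportional control, e_ss = 1/(1 + K_p·G(0)).
G(0) = 0.2855. Require 1/(1 + K_p·0.2855) = 0.05, so 1 + 0.2855·K_p = 20.
K_p = (20 − 1)/0.2855 = 66.6.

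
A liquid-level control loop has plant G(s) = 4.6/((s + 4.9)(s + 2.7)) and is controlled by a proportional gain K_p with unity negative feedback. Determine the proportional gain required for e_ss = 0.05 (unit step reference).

K_p = 54.6

Steady-state error for a unit step on this type-0 loop is 1/(1 + K_p·G(0)).
G(0) = 0.3477. Require 1/(1 + K_p·0.3477) = 0.05, so 1 + 0.3477·K_p = 20.
K_p = (20 − 1)/0.3477 = 54.6.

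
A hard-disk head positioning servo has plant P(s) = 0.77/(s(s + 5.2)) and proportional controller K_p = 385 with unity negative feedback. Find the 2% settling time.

The closed-loop denominator s² + 5.2s + 296.4 gives ω_n = √296.4 = 17.22 and ζ = 5.2/(2ω_n) = 0.151.
2% settling time T_s ≈ 4/(ζω_n) = 4/2.6 = 1.54 s.

T_s ≈ 1.54 s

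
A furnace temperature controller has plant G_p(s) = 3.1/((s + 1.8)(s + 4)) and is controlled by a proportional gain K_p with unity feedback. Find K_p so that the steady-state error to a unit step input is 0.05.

K_p = 44.1

For a type-0 loop with proportional control, e_ss = 1/(1 + K_p·G_p(0)).
G_p(0) = 0.4306. Require 1/(1 + K_p·0.4306) = 0.05, so 1 + 0.4306·K_p = 20.
K_p = (20 − 1)/0.4306 = 44.1.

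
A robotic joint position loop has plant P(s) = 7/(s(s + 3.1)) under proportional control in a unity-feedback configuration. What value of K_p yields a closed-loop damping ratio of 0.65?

Closed-loop characteristic equation: s² + 3.1s + K_p·7 = 0.
So ω_n = √(7K_p) and 2ζω_n = 3.1, giving ζ = 3.1/(2√(7K_p)).
Setting ζ = 0.65: √(7K_p) = 3.1/(2·0.65) = 2.385, so K_p = 5.686/7 = 0.812.

K_p = 0.812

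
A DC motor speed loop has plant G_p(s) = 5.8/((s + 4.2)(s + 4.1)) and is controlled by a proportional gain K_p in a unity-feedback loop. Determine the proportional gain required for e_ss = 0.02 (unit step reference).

K_p = 145

For a type-0 loop with proportional control, e_ss = 1/(1 + K_p·G_p(0)).
G_p(0) = 0.3368. Require 1/(1 + K_p·0.3368) = 0.02, so 1 + 0.3368·K_p = 50.
K_p = (50 − 1)/0.3368 = 145.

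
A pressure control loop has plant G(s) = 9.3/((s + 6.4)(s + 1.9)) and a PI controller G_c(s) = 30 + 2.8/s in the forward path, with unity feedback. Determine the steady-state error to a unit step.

The open loop G_c(s)G(s) has a pole at the origin (type 1), so the static position error constant is infinite and e_ss = 1/(1+∞) = 0.

0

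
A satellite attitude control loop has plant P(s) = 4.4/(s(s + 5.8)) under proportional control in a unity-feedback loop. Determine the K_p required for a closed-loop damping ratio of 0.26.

Closed-loop characteristic equation: s² + 5.8s + K_p·4.4 = 0.
So ω_n = √(4.4K_p) and 2ζω_n = 5.8, giving ζ = 5.8/(2√(4.4K_p)).
Setting ζ = 0.26: √(4.4K_p) = 5.8/(2·0.26) = 11.15, so K_p = 124.4/4.4 = 28.3.

K_p = 28.3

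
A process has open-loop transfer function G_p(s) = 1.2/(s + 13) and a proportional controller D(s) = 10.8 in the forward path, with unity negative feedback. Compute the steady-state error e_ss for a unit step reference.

The loop is type 0. Static position error constant K_pos = D(0)·G_p(0) = 10.8·0.09231 = 0.9969.
Steady-state error to a unit step: e_ss = 1/(1+K_pos) = 1/1.997 = 0.501.

0.501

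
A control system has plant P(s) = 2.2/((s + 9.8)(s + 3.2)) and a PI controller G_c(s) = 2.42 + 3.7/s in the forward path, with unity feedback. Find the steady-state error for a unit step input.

The open loop G_c(s)P(s) has a pole at the origin (type 1), so the static position error constant is infinite and e_ss = 1/(1+∞) = 0.

0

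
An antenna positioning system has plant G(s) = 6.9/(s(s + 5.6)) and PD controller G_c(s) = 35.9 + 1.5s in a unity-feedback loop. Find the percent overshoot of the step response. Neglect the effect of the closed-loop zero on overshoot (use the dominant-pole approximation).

Forward path: (35.9 + 1.5s)·6.9/(s(s+5.6)). The closed-loop characteristic equation is s² + (5.6 + 6.9·1.5)s + 6.9·35.9 = 0.
That is s² + 15.95s + 247.7 = 0, so ω_n = 15.74 rad/s and ζ = 15.95/(2·15.74) = 0.5067.
%OS = 100·exp(−πζ/√(1−ζ²)) = 15.8%.

15.8%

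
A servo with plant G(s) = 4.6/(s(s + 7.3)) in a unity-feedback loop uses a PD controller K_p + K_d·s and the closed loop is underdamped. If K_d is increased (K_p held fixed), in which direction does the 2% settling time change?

Characteristic equation s² + (7.3 + 4.6K_d)s + 4.6K_p = 0: raising K_d increases ζω_n = (7.3+4.6K_d)/2 while the loop stays underdamped, so T_s ≈ 4/(ζω_n) decreases.

decrease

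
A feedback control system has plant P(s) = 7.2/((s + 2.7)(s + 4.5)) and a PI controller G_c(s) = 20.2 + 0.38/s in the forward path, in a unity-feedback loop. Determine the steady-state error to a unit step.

The open loop G_c(s)P(s) has a pole at the origin (type 1), so the static position error constant is infinite and e_ss = 1/(1+∞) = 0.

0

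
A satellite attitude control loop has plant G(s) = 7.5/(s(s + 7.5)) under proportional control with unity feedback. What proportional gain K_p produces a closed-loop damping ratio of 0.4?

K_p = 11.7

Closed-loop characteristic equation: s² + 7.5s + K_p·7.5 = 0.
So ω_n = √(7.5K_p) and 2ζω_n = 7.5, giving ζ = 7.5/(2√(7.5K_p)).
Setting ζ = 0.4: √(7.5K_p) = 7.5/(2·0.4) = 9.375, so K_p = 87.89/7.5 = 11.7.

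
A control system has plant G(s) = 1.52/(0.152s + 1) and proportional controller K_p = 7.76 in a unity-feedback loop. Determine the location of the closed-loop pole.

s = -84.18

Closed loop: T(s) = K_p·G/(1+K_p·G) = 11.8/(0.152s + 1 + 11.8), with pole at s = −(1 + 11.8)/0.152 = −84.18.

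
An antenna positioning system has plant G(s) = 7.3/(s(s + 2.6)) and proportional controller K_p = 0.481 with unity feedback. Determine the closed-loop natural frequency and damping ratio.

The closed-loop denominator is s(s+2.6) + 0.481·7.3 = s² + 2.6s + 3.511.
Matching s² + 2ζω_n s + ω_n²: ω_n = √3.511 = 1.874 rad/s and 2ζω_n = 2.6, so ζ = 2.6/(2·1.874) = 0.694.

ω_n = 1.87 rad/s, ζ = 0.694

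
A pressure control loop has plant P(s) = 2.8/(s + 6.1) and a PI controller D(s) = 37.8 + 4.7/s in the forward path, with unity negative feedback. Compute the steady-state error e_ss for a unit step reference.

0

The open loop D(s)P(s) has a pole at the origin (type 1), so the static position error constant is infinite and e_ss = 1/(1+∞) = 0.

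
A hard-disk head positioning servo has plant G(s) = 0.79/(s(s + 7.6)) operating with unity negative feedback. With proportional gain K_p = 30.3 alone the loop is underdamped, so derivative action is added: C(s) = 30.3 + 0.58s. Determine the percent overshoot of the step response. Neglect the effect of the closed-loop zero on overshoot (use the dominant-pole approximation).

1.05%

Forward path: (30.3 + 0.58s)·0.79/(s(s+7.6)). The closed-loop characteristic equation is s² + (7.6 + 0.79·0.58)s + 0.79·30.3 = 0.
That is s² + 8.058s + 23.94 = 0, so ω_n = 4.893 rad/s and ζ = 8.058/(2·4.893) = 0.8235.
%OS = 100·exp(−πζ/√(1−ζ²)) = 1.05%.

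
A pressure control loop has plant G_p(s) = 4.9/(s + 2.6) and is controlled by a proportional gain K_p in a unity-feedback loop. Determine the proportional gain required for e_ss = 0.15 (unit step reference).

K_p = 3.01

The loop is type 0, so e_ss(step) = 1/(1 + K_pos) with K_pos = K_p·G_p(0).
G_p(0) = 1.885. Require 1/(1 + K_p·1.885) = 0.15, so 1 + 1.885·K_p = 6.667.
K_p = (6.667 − 1)/1.885 = 3.01.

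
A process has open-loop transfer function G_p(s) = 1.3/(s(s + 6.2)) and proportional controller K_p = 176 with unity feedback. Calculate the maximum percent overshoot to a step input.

Closed-loop characteristic equation: s² + 6.2s + 228.8 = 0, so ω_n = 15.13 rad/s and ζ = 6.2/(2·15.13) = 0.2049.
%OS = 100·exp(−πζ/√(1−ζ²)) = 100·exp(−π·0.2049/√0.958) = 51.8%.

51.8%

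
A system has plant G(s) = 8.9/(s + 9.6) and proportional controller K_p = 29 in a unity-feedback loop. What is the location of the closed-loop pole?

Closed-loop transfer function: T(s) = K_p·G(s)/(1 + K_p·G(s)) = 258.1/(s + 9.6 + 258.1) = 258.1/(s + 267.7).
The closed-loop pole is at s = −267.7.

s = -267.7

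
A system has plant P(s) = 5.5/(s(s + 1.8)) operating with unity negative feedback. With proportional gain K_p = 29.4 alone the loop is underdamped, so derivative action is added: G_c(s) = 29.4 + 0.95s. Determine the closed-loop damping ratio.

ζ = 0.276

Forward path: (29.4 + 0.95s)·5.5/(s(s+1.8)). The closed-loop characteristic equation is s² + (1.8 + 5.5·0.95)s + 5.5·29.4 = 0.
That is s² + 7.025s + 161.7 = 0, so ω_n = 12.72 rad/s and ζ = 7.025/(2·12.72) = 0.2762.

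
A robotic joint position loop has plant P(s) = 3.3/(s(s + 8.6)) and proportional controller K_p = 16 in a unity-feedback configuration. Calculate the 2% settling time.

T_s ≈ 0.93 s

From 1 + K_pP(s) = 0: s² + 8.6s + 52.8 = 0 ⇒ ω_n = 7.266, ζ = 0.5918.
2% settling time T_s ≈ 4/(ζω_n) = 4/4.3 = 0.93 s.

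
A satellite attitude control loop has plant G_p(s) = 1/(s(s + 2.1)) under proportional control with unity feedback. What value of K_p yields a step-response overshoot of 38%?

From %OS = 100·exp(−πζ/√(1−ζ²)) = 38%, ζ = −ln(0.38)/√(π²+ln²(0.38)) = 0.2943.
Characteristic equation s² + 2.1s + 1K_p = 0 gives ζ = 2.1/(2√(1K_p)).
Setting ζ = 0.2943: √(1K_p) = 2.1/(2·0.2943) = 3.567, so K_p = 12.73/1 = 12.7.

K_p = 12.7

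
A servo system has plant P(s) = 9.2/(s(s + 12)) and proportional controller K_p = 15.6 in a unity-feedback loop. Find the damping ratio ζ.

ζ = 0.501

With unity feedback the closed-loop characteristic equation is s² + 12s + 15.6·9.2 = s² + 12s + 143.5 = 0.
So ω_n² = 143.5 ⇒ ω_n = 11.98 rad/s, and ζ = 12/(2ω_n) = 0.501.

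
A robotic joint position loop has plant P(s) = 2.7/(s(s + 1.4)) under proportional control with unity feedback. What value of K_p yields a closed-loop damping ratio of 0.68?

K_p = 0.392

Closed-loop characteristic equation: s² + 1.4s + K_p·2.7 = 0.
So ω_n = √(2.7K_p) and 2ζω_n = 1.4, giving ζ = 1.4/(2√(2.7K_p)).
Setting ζ = 0.68: √(2.7K_p) = 1.4/(2·0.68) = 1.029, so K_p = 1.06/2.7 = 0.392.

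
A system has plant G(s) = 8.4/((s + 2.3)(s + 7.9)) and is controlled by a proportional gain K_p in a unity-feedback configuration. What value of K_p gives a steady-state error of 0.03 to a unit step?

K_p = 69.9

The loop is type 0, so e_ss(step) = 1/(1 + K_pos) with K_pos = K_p·G(0).
G(0) = 0.4623. Require 1/(1 + K_p·0.4623) = 0.03, so 1 + 0.4623·K_p = 33.33.
K_p = (33.33 − 1)/0.4623 = 69.9.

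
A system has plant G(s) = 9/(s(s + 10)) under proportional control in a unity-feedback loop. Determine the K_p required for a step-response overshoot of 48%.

From %OS = 100·exp(−πζ/√(1−ζ²)) = 48%, ζ = −ln(0.48)/√(π²+ln²(0.48)) = 0.2275.
Characteristic equation s² + 10s + 9K_p = 0 gives ζ = 10/(2√(9K_p)).
Setting ζ = 0.2275: √(9K_p) = 10/(2·0.2275) = 21.98, so K_p = 483/9 = 53.7.

K_p = 53.7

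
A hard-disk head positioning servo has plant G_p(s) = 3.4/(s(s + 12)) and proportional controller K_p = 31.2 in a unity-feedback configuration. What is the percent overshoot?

Closed-loop characteristic equation: s² + 12s + 106.1 = 0, so ω_n = 10.3 rad/s and ζ = 12/(2·10.3) = 0.5826.
%OS = 100·exp(−πζ/√(1−ζ²)) = 100·exp(−π·0.5826/√0.6606) = 10.5%.

10.5%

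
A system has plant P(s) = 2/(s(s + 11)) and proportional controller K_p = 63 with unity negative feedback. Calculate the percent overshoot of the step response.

From 1 + K_pP(s) = 0: s² + 11s + 126 = 0 ⇒ ω_n = 11.22, ζ = 0.49.
%OS = 100·exp(−πζ/√(1−ζ²)) = 100·exp(−π·0.49/√0.7599) = 17.1%.

17.1%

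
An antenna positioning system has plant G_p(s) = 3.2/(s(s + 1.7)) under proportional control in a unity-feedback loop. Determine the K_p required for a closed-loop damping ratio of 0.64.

K_p = 0.551

Closed-loop characteristic equation: s² + 1.7s + K_p·3.2 = 0.
So ω_n = √(3.2K_p) and 2ζω_n = 1.7, giving ζ = 1.7/(2√(3.2K_p)).
Setting ζ = 0.64: √(3.2K_p) = 1.7/(2·0.64) = 1.328, so K_p = 1.764/3.2 = 0.551.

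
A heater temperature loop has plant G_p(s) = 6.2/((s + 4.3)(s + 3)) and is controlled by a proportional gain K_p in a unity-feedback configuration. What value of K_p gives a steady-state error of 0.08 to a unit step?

K_p = 23.9

Steady-state error for a unit step on this type-0 loop is 1/(1 + K_p·G_p(0)).
G_p(0) = 0.4806. Require 1/(1 + K_p·0.4806) = 0.08, so 1 + 0.4806·K_p = 12.5.
K_p = (12.5 − 1)/0.4806 = 23.9.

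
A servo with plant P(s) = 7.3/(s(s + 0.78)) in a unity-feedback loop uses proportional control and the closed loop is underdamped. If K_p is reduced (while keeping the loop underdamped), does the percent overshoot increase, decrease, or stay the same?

decrease

ζ = 0.78/(2√(7.3K_p)) rises as K_p falls; higher damping means less overshoot.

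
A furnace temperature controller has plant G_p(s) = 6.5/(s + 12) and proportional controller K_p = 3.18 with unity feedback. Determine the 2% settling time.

Closed-loop transfer function: T(s) = K_p·G_p(s)/(1 + K_p·G_p(s)) = 20.67/(s + 12 + 20.67) = 20.67/(s + 32.67).
Time constant τ = 1/32.67 = 0.03061 s, so the 2% settling time is about 4τ = 0.122 s.

T_s ≈ 0.122 s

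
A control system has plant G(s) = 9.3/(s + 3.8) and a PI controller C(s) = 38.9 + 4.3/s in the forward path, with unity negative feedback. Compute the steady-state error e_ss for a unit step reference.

The open loop C(s)G(s) has a pole at the origin (type 1), so the static position error constant is infinite and e_ss = 1/(1+∞) = 0.

0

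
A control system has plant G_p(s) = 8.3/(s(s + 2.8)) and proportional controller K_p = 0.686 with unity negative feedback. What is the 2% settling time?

T_s ≈ 2.86 s

From 1 + K_pG_p(s) = 0: s² + 2.8s + 5.694 = 0 ⇒ ω_n = 2.386, ζ = 0.5867.
2% settling time T_s ≈ 4/(ζω_n) = 4/1.4 = 2.86 s.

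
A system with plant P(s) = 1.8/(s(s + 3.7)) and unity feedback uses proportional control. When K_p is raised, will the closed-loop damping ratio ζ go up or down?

ζ = 3.7/(2√(1.8K_p)); increasing K_p raises the denominator, so ζ falls.

decrease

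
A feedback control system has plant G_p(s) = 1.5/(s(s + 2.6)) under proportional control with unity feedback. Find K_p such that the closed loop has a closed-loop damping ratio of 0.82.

K_p = 1.68

Closed-loop characteristic equation: s² + 2.6s + K_p·1.5 = 0.
So ω_n = √(1.5K_p) and 2ζω_n = 2.6, giving ζ = 2.6/(2√(1.5K_p)).
Setting ζ = 0.82: √(1.5K_p) = 2.6/(2·0.82) = 1.585, so K_p = 2.513/1.5 = 1.68.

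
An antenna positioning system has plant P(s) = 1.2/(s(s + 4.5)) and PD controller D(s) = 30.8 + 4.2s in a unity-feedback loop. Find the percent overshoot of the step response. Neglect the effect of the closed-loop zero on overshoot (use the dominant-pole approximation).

1.88%

Forward path: (30.8 + 4.2s)·1.2/(s(s+4.5)). The closed-loop characteristic equation is s² + (4.5 + 1.2·4.2)s + 1.2·30.8 = 0.
That is s² + 9.54s + 36.96 = 0, so ω_n = 6.079 rad/s and ζ = 9.54/(2·6.079) = 0.7846.
%OS = 100·exp(−πζ/√(1−ζ²)) = 1.88%.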